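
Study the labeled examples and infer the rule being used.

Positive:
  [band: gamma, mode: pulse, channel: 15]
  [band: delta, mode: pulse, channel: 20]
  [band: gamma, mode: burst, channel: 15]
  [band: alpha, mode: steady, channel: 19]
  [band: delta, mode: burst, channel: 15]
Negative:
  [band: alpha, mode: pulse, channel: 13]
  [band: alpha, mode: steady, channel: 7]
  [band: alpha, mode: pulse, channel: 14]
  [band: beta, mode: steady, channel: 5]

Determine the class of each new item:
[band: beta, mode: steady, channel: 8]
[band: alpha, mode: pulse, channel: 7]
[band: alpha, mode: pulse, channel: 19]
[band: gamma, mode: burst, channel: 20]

The classifier is using: channel ≥ 15.
[band: beta, mode: steady, channel: 8]: channel = 8, does not pass → Negative.
[band: alpha, mode: pulse, channel: 7]: channel = 7, does not pass → Negative.
[band: alpha, mode: pulse, channel: 19]: channel = 19, passes → Positive.
[band: gamma, mode: burst, channel: 20]: channel = 20, passes → Positive.

Negative, Negative, Positive, Positive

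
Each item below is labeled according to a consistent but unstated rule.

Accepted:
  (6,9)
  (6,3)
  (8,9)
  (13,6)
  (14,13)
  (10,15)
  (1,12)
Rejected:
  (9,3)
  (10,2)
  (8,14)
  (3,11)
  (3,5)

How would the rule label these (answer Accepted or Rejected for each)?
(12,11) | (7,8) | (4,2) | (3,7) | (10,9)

The simplest hypothesis consistent with all the labels is: sum is odd.
Accepted: (12,11), since 12+11 = 23.
Accepted: (7,8), since 7+8 = 15.
Rejected: (4,2), since 4+2 = 6.
Rejected: (3,7), since 3+7 = 10.
Accepted: (10,9), since 10+9 = 19.

Accepted, Accepted, Rejected, Rejected, Accepted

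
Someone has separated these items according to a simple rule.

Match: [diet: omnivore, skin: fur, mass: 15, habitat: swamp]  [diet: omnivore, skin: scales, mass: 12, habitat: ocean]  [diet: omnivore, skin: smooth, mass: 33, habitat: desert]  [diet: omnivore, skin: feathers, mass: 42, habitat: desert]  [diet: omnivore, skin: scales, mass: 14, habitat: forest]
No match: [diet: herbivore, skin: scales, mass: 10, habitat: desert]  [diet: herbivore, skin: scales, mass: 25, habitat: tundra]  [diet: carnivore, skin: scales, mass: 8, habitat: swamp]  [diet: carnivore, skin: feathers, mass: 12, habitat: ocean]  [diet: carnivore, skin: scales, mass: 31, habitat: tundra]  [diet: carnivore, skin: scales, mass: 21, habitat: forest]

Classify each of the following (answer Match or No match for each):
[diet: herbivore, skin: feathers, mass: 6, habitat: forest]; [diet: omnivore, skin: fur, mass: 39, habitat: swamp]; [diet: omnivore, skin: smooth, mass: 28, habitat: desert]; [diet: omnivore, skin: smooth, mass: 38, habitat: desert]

No match, Match, Match, Match

The rule appears to be: diet is omnivore.
[diet: herbivore, skin: feathers, mass: 6, habitat: forest]: diet is herbivore — fails the rule, so No match. [diet: omnivore, skin: fur, mass: 39, habitat: swamp]: diet is omnivore — fits, so Match. [diet: omnivore, skin: smooth, mass: 28, habitat: desert]: diet is omnivore — fits, so Match. [diet: omnivore, skin: smooth, mass: 38, habitat: desert]: diet is omnivore — fits, so Match.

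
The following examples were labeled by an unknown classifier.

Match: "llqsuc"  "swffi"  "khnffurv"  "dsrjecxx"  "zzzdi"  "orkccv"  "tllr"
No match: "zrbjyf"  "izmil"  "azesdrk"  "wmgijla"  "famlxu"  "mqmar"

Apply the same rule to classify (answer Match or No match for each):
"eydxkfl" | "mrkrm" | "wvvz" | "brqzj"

No match, No match, Match, No match

The pattern is that an item is 'Match' exactly when: has a double letter.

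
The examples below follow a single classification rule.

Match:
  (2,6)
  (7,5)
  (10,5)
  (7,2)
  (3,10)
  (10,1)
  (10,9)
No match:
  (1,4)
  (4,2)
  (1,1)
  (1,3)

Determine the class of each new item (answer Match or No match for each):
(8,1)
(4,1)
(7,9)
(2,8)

Match, No match, Match, Match

The classifier is using: sum ≥ 8.
Match: (8,1), since 8+1 = 9. No match: (4,1), since 4+1 = 5. Match: (7,9), since 7+9 = 16. Match: (2,8), since 2+8 = 10.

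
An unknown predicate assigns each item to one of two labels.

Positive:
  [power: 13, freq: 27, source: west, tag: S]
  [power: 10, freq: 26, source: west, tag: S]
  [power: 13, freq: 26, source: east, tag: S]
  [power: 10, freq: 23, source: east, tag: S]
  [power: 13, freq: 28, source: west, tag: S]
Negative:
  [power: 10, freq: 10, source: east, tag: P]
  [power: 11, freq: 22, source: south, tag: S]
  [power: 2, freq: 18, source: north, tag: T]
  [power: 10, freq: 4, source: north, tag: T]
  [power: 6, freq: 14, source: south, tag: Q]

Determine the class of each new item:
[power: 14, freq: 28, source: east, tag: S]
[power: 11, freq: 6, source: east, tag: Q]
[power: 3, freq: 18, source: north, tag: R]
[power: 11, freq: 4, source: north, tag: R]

Positive, Negative, Negative, Negative

Every 'Positive' example satisfies: freq ≥ 23. None of the 'Negative' examples do.
[power: 14, freq: 28, source: east, tag: S]: Positive (freq = 28).
[power: 11, freq: 6, source: east, tag: Q]: Negative (freq = 6).
[power: 3, freq: 18, source: north, tag: R]: Negative (freq = 18).
[power: 11, freq: 4, source: north, tag: R]: Negative (freq = 4).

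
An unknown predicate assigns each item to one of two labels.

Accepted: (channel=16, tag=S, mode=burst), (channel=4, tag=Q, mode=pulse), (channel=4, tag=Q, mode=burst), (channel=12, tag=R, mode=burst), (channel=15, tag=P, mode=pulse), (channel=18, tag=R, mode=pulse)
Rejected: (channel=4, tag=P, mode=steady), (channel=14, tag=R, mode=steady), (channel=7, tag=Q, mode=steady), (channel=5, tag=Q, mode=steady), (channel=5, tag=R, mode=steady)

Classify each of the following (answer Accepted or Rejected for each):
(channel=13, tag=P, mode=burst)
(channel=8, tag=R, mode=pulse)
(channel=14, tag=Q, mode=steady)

Accepted, Accepted, Rejected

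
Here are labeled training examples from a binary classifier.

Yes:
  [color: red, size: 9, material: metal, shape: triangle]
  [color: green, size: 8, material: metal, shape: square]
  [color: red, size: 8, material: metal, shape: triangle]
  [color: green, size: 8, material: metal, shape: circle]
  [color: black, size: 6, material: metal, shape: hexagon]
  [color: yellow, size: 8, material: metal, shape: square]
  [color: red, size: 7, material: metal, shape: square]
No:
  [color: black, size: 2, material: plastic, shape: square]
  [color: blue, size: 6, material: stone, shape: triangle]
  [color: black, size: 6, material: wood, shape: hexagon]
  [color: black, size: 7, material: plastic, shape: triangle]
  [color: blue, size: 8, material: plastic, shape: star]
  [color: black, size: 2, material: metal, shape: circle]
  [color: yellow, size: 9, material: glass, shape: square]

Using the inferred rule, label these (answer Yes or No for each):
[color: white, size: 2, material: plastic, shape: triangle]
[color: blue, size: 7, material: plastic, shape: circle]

No, No

The distinguishing property — material is metal AND size ≥ 6 — holds for all the 'Yes' cases and none of the 'No' cases.
No: [color: white, size: 2, material: plastic, shape: triangle], since material is plastic, size = 2. No: [color: blue, size: 7, material: plastic, shape: circle], since material is plastic, size = 7.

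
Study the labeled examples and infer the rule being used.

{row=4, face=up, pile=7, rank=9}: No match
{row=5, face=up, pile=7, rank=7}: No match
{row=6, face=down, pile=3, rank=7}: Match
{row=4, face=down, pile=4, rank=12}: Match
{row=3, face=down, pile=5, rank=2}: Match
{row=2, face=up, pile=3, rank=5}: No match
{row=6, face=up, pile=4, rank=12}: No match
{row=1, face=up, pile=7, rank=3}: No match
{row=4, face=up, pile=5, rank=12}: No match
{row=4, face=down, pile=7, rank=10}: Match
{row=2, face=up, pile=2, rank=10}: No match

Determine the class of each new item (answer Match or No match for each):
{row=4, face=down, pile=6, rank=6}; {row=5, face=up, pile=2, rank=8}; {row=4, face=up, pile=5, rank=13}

Match, No match, No match

The common property of the 'Match' items is: face is down. No 'No match' item has it.
{row=4, face=down, pile=6, rank=6}: face is down, qualifies → Match.
{row=5, face=up, pile=2, rank=8}: face is up, does not fit → No match.
{row=4, face=up, pile=5, rank=13}: face is up, does not fit → No match.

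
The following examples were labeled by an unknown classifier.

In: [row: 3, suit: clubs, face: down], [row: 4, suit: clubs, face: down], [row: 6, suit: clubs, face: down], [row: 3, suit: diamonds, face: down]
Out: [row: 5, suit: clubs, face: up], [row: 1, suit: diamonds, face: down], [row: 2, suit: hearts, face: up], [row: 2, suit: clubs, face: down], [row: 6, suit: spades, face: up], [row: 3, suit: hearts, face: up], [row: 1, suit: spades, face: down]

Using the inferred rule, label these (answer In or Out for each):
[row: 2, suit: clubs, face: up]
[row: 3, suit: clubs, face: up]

The classifier is using: face is down AND row ≥ 3.
[row: 2, suit: clubs, face: up]: Out (face is up, row = 2). [row: 3, suit: clubs, face: up]: Out (face is up, row = 3).

Out, Out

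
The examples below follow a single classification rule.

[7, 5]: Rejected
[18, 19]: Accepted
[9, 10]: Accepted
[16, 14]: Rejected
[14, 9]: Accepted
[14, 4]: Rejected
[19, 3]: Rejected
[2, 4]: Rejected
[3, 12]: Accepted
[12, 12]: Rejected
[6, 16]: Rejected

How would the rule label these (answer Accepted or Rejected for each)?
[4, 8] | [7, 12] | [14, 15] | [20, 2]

Rule: sum is odd. This holds for each 'Accepted' example and fails for each 'Rejected' one.

Rejected, Accepted, Accepted, Rejected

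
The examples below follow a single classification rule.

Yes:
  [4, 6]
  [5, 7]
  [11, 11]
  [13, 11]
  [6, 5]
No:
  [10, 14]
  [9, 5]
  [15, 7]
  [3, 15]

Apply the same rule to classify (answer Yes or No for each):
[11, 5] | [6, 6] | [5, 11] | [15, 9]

No, Yes, No, No

All 'Yes' examples share one property — |first − second| ≤ 2 — and every 'No' example lacks it.
[11, 5] → |11−5| = 6 → No.
[6, 6] → |6−6| = 0 → Yes.
[5, 11] → |5−11| = 6 → No.
[15, 9] → |15−9| = 6 → No.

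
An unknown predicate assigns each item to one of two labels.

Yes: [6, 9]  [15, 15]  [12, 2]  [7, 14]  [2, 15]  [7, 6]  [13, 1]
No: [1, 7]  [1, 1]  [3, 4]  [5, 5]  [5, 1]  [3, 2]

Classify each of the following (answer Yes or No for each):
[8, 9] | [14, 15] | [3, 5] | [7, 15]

Yes, Yes, No, Yes

The simplest hypothesis consistent with all the labels is: sum ≥ 13.
[8, 9]: 8+9 = 17, fits → Yes.
[14, 15]: 14+15 = 29, fits → Yes.
[3, 5]: 3+5 = 8, doesn't match → No.
[7, 15]: 7+15 = 22, fits → Yes.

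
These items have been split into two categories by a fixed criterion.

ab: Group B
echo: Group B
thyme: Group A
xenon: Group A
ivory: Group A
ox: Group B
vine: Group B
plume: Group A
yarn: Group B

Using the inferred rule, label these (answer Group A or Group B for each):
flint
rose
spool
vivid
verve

Group A, Group B, Group A, Group A, Group A

All 'Group A' examples share one property — odd length — and every 'Group B' example lacks it.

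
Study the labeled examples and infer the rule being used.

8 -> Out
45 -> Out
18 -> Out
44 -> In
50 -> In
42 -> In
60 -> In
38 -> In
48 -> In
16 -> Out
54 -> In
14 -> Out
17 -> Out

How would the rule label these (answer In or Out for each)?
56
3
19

The pattern is that an item is 'In' exactly when: even AND at least 38.
In: 56, since 56 is even, 56 ≥ 38.
Out: 3, since 3 is odd, 3 < 38.
Out: 19, since 19 is odd, 19 < 38.

In, Out, Out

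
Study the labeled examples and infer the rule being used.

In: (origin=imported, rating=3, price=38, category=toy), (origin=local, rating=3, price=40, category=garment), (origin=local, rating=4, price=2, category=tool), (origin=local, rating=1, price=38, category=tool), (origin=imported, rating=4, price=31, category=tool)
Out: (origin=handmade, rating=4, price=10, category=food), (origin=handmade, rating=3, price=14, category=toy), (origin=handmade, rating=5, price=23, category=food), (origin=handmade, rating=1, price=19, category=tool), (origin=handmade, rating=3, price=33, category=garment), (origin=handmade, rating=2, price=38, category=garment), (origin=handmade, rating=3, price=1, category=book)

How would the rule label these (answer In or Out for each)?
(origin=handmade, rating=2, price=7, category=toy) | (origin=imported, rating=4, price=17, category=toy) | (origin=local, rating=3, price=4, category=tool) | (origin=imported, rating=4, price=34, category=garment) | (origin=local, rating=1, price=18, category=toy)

Out, In, In, In, In

The pattern is that an item is 'In' exactly when: origin is not handmade.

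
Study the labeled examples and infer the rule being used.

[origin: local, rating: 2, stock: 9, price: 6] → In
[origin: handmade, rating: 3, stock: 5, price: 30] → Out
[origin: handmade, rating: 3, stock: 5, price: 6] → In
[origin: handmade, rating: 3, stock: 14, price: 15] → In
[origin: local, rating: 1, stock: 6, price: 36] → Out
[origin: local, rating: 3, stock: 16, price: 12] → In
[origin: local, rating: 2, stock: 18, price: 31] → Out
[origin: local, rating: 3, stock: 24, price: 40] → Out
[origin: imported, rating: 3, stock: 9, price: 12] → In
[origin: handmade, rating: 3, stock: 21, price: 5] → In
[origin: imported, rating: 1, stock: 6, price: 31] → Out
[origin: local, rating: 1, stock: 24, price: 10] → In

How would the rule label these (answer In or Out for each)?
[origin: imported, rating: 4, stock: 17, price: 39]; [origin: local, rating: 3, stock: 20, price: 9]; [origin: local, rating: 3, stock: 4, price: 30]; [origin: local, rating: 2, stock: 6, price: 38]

Out, In, Out, Out

'In' ⟺ price ≤ 15.
[origin: imported, rating: 4, stock: 17, price: 39] — price = 39, hence Out. [origin: local, rating: 3, stock: 20, price: 9] — price = 9, hence In. [origin: local, rating: 3, stock: 4, price: 30] — price = 30, hence Out. [origin: local, rating: 2, stock: 6, price: 38] — price = 38, hence Out.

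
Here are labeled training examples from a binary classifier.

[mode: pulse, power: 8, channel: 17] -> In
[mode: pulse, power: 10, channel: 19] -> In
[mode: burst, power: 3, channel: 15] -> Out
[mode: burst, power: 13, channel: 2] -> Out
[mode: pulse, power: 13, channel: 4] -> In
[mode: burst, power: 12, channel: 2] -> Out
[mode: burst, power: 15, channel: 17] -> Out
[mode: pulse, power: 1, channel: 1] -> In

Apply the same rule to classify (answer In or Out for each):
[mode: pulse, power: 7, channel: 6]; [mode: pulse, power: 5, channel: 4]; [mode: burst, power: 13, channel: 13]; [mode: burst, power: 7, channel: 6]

All 'In' examples share one property — mode is pulse — and every 'Out' example lacks it.
In: [mode: pulse, power: 7, channel: 6], since mode is pulse.
In: [mode: pulse, power: 5, channel: 4], since mode is pulse.
Out: [mode: burst, power: 13, channel: 13], since mode is burst.
Out: [mode: burst, power: 7, channel: 6], since mode is burst.

In, In, Out, Out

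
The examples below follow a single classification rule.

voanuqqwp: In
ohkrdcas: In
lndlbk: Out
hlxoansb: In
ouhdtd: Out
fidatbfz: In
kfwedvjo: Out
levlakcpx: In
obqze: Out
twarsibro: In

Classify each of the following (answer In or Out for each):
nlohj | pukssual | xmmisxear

Out, In, In

A rule that fits every label: contains 'a' — true of each 'In' example, false of each 'Out' one.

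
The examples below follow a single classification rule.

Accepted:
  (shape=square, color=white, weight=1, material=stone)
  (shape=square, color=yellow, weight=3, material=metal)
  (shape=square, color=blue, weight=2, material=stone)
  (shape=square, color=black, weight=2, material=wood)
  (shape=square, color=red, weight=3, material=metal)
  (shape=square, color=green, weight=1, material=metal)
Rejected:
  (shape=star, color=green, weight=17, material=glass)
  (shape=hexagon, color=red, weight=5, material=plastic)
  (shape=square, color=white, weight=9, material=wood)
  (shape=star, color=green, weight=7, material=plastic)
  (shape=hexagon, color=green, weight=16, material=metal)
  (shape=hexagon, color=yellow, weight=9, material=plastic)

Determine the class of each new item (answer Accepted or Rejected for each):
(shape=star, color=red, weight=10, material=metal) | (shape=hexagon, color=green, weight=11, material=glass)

The simplest hypothesis consistent with all the labels is: weight ≤ 3.
(shape=star, color=red, weight=10, material=metal) → weight = 10 → Rejected.
(shape=hexagon, color=green, weight=11, material=glass) → weight = 11 → Rejected.

Rejected, Rejected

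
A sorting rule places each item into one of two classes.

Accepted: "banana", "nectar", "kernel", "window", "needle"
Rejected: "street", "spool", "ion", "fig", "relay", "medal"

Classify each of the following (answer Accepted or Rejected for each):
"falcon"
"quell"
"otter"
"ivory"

The rule appears to be: even length AND contains 'n'.
"falcon": length 6, has 'n' — satisfies this, so Accepted.
"quell": length 5, no 'n' — fails the rule, so Rejected.
"otter": length 5, no 'n' — fails the rule, so Rejected.
"ivory": length 5, no 'n' — fails the rule, so Rejected.

Accepted, Rejected, Rejected, Rejected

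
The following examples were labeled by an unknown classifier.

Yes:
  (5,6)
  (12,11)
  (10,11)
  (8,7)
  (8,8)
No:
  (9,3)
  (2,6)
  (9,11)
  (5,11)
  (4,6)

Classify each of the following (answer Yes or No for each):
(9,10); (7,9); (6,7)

The rule appears to be: |first − second| ≤ 1.
(9,10) — |9−10| = 1, hence Yes.
(7,9) — |7−9| = 2, hence No.
(6,7) — |6−7| = 1, hence Yes.

Yes, No, Yes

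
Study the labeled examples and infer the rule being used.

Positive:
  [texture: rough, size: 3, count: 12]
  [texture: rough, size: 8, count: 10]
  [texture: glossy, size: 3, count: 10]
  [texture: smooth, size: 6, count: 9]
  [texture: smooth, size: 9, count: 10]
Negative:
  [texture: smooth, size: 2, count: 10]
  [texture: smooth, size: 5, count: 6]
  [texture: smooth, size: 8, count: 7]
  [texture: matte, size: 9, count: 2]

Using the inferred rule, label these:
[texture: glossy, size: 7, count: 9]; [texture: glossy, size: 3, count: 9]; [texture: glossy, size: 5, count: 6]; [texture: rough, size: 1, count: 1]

Every 'Positive' example satisfies: count ≥ 9 AND size ≥ 3. None of the 'Negative' examples do.

Positive, Positive, Negative, Negative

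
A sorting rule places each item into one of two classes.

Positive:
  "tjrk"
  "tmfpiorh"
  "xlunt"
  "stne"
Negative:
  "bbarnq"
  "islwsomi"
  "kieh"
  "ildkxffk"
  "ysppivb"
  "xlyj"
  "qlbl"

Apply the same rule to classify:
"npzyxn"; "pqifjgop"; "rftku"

Negative, Negative, Positive

'Positive' ⟺ contains 't'.
"npzyxn": no 't' — doesn't match, so Negative. "pqifjgop": no 't' — doesn't match, so Negative. "rftku": has 't' — fits, so Positive.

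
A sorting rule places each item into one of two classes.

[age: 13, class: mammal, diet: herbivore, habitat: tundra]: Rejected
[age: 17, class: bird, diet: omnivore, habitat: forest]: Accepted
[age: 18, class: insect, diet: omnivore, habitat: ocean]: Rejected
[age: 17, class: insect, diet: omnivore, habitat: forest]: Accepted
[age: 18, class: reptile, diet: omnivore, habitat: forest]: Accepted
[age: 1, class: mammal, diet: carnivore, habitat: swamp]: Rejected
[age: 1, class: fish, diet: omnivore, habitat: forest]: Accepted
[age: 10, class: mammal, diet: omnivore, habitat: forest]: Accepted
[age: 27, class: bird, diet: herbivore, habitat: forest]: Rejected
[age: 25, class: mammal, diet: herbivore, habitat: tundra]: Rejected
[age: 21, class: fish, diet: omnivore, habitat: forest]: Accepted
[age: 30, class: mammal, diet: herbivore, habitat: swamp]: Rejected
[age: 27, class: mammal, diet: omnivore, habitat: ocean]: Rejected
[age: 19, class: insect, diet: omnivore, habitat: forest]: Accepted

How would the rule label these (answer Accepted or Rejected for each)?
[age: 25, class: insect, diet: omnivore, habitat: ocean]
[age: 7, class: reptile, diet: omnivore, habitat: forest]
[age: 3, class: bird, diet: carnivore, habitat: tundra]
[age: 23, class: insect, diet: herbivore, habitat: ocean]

Rejected, Accepted, Rejected, Rejected

The classifier is using: diet is omnivore AND habitat is forest.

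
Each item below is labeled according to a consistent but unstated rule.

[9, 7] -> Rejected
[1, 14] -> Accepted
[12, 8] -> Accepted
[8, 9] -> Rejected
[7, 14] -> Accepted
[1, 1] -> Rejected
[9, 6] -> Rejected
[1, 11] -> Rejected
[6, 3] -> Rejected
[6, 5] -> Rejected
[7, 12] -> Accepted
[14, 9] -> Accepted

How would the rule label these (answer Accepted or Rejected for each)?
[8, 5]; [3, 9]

Rejected, Rejected

The common property of the 'Accepted' items is: max ≥ 12. No 'Rejected' item has it.
[8, 5]: max 8 — does not pass, so Rejected. [3, 9]: max 9 — does not pass, so Rejected.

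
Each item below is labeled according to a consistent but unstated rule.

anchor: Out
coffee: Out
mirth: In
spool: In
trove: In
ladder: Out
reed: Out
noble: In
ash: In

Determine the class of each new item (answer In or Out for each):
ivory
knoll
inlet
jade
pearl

In, In, In, Out, In

A rule that fits every label: odd length — true of each 'In' example, false of each 'Out' one.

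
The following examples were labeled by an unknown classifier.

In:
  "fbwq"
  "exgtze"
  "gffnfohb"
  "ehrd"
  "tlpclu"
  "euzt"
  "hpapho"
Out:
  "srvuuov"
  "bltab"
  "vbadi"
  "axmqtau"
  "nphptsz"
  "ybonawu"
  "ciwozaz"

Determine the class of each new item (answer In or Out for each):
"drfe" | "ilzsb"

In, Out

Comparing the two groups points to one rule — even length.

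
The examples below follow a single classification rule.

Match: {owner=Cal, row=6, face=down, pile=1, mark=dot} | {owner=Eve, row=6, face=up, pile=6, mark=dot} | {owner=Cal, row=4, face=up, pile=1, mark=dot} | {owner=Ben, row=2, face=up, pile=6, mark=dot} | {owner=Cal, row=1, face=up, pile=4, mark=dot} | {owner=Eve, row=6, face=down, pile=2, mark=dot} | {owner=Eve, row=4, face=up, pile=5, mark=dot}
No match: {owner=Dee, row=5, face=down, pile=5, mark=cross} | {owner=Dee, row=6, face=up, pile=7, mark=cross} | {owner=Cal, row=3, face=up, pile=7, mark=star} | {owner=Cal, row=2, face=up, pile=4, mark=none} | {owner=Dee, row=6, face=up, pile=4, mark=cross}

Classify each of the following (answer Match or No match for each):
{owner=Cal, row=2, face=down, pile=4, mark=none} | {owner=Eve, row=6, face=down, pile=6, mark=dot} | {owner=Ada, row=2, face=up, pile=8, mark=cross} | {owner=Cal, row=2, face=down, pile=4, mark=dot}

Every 'Match' example satisfies: mark is dot. None of the 'No match' examples do.
{owner=Cal, row=2, face=down, pile=4, mark=none} — mark is none, hence No match.
{owner=Eve, row=6, face=down, pile=6, mark=dot} — mark is dot, hence Match.
{owner=Ada, row=2, face=up, pile=8, mark=cross} — mark is cross, hence No match.
{owner=Cal, row=2, face=down, pile=4, mark=dot} — mark is dot, hence Match.

No match, Match, No match, Match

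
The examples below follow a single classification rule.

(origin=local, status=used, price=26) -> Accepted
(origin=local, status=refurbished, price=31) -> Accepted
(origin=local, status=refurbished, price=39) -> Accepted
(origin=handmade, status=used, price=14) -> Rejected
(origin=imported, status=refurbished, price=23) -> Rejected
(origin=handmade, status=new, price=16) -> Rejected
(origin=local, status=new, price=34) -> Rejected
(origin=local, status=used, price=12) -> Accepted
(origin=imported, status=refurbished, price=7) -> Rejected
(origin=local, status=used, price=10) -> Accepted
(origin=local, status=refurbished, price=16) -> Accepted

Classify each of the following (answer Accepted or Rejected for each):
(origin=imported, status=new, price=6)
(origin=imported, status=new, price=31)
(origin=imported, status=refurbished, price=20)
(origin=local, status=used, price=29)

The distinguishing property — origin is local AND price ≠ 34 — holds for all the 'Accepted' cases and none of the 'Rejected' cases.
(origin=imported, status=new, price=6) — origin is imported, price = 6, hence Rejected. (origin=imported, status=new, price=31) — origin is imported, price = 31, hence Rejected. (origin=imported, status=refurbished, price=20) — origin is imported, price = 20, hence Rejected. (origin=local, status=used, price=29) — origin is local, price = 29, hence Accepted.

Rejected, Rejected, Rejected, Accepted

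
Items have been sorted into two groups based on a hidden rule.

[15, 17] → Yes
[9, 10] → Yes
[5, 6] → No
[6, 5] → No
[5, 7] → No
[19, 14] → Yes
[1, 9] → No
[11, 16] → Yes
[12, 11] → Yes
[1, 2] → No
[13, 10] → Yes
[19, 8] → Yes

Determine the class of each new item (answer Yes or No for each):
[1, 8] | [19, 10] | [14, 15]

No, Yes, Yes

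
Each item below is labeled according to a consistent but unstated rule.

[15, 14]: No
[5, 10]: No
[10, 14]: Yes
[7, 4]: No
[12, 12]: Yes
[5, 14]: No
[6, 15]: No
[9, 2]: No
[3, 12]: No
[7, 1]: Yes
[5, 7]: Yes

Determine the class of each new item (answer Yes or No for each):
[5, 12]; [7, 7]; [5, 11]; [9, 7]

No, Yes, Yes, Yes

Checking candidate rules against both groups, what survives is: sum is even.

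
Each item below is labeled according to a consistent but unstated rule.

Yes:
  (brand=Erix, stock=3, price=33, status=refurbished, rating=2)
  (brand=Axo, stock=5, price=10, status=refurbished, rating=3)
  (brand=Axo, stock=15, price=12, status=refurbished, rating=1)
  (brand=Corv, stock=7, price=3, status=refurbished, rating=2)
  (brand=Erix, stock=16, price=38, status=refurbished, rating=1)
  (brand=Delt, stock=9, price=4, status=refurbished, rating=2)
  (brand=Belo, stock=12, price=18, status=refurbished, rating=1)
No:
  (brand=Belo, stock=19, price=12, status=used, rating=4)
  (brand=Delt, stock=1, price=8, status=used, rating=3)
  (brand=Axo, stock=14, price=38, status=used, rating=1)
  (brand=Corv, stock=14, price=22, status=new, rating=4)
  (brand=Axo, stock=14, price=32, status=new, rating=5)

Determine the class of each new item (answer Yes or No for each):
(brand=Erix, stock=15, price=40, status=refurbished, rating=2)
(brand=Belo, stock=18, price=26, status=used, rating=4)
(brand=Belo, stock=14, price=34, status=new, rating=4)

Yes, No, No

The simplest hypothesis consistent with all the labels is: status is refurbished.
(brand=Erix, stock=15, price=40, status=refurbished, rating=2): Yes (status is refurbished).
(brand=Belo, stock=18, price=26, status=used, rating=4): No (status is used).
(brand=Belo, stock=14, price=34, status=new, rating=4): No (status is new).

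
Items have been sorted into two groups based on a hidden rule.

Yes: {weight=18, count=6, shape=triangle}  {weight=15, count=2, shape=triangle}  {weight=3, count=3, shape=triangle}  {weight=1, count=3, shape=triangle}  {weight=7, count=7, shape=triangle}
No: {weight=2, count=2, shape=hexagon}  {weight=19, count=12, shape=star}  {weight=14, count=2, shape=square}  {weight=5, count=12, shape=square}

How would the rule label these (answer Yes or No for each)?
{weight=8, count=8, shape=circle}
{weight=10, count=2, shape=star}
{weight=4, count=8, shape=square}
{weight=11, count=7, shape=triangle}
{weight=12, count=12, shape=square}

The common property of the 'Yes' items is: shape is triangle. No 'No' item has it.

No, No, No, Yes, No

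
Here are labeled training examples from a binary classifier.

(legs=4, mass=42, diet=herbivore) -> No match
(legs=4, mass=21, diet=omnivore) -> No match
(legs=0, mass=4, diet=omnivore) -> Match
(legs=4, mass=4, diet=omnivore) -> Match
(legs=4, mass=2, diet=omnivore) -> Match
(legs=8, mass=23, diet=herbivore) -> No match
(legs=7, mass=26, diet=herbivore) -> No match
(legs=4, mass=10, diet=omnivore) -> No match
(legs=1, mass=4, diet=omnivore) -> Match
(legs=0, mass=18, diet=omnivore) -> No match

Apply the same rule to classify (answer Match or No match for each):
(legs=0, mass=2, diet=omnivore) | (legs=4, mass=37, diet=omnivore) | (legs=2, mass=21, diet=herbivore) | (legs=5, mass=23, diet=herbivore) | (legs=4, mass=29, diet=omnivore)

Match, No match, No match, No match, No match

A rule that fits every label: mass ≤ 4 — true of each 'Match' example, false of each 'No match' one.
Match: (legs=0, mass=2, diet=omnivore), since mass = 2. No match: (legs=4, mass=37, diet=omnivore), since mass = 37. No match: (legs=2, mass=21, diet=herbivore), since mass = 21. No match: (legs=5, mass=23, diet=herbivore), since mass = 23. No match: (legs=4, mass=29, diet=omnivore), since mass = 29.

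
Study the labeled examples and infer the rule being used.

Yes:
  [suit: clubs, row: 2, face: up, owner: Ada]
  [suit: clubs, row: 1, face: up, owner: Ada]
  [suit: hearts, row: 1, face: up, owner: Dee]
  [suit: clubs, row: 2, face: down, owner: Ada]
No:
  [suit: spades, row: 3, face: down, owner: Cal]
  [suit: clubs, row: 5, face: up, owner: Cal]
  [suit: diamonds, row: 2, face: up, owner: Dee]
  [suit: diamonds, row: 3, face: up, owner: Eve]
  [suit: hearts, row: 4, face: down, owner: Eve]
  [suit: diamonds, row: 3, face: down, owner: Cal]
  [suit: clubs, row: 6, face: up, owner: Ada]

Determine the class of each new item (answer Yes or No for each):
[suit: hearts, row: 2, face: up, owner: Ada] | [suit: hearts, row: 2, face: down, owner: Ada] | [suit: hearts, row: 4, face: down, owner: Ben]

Yes, Yes, No

The rule appears to be: suit is not diamonds AND row ≤ 2.
Yes: [suit: hearts, row: 2, face: up, owner: Ada], since suit is hearts, row = 2.
Yes: [suit: hearts, row: 2, face: down, owner: Ada], since suit is hearts, row = 2.
No: [suit: hearts, row: 4, face: down, owner: Ben], since suit is hearts, row = 4.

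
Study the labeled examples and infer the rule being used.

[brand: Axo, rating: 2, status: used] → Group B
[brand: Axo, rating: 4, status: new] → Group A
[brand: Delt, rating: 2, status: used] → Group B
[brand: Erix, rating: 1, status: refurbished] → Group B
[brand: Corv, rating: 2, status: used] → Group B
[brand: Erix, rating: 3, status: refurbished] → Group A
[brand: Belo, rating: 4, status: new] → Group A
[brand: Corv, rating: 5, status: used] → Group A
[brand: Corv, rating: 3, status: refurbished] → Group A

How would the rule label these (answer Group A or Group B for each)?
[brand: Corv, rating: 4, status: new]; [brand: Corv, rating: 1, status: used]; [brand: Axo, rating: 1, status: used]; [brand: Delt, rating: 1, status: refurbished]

Group A, Group B, Group B, Group B

'Group A' ⟺ rating ≥ 3.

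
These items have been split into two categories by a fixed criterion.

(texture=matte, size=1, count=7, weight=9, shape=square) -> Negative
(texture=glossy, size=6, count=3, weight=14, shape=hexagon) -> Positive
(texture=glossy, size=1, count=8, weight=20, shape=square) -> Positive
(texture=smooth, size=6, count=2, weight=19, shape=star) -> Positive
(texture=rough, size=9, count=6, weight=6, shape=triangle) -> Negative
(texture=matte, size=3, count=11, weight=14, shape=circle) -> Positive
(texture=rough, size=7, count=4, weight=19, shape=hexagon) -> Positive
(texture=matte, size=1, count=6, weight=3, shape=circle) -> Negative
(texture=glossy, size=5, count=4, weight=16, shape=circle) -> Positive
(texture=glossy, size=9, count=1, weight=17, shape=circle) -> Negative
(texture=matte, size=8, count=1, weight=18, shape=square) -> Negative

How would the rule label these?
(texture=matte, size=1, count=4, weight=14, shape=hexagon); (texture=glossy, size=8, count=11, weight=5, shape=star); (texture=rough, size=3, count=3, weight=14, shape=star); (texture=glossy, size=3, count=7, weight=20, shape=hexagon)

Positive, Negative, Positive, Positive

The rule appears to be: size ≤ 7 AND weight ≥ 14.
(texture=matte, size=1, count=4, weight=14, shape=hexagon): Positive (size = 1, weight = 14).
(texture=glossy, size=8, count=11, weight=5, shape=star): Negative (size = 8, weight = 5).
(texture=rough, size=3, count=3, weight=14, shape=star): Positive (size = 3, weight = 14).
(texture=glossy, size=3, count=7, weight=20, shape=hexagon): Positive (size = 3, weight = 20).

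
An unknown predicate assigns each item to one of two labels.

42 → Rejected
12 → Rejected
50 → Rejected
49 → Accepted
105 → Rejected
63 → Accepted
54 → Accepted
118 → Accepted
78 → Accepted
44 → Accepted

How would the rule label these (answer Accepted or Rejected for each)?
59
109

Accepted, Accepted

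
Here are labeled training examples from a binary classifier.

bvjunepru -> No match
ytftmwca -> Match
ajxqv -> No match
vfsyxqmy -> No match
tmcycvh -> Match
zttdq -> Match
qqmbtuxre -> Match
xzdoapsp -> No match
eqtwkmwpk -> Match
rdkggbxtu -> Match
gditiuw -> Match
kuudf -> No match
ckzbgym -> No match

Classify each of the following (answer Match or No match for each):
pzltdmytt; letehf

Rule: contains 't'. This holds for each 'Match' example and fails for each 'No match' one.

Match, Match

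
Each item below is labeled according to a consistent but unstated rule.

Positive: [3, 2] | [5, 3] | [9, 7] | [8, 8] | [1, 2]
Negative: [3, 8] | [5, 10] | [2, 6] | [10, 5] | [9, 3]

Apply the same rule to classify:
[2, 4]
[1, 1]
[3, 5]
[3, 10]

The common property of the 'Positive' items is: |first − second| ≤ 2. No 'Negative' item has it.
[2, 4]: |2−4| = 2 — satisfies this, so Positive.
[1, 1]: |1−1| = 0 — satisfies this, so Positive.
[3, 5]: |3−5| = 2 — satisfies this, so Positive.
[3, 10]: |3−10| = 7 — lacks this property, so Negative.

Positive, Positive, Positive, Negative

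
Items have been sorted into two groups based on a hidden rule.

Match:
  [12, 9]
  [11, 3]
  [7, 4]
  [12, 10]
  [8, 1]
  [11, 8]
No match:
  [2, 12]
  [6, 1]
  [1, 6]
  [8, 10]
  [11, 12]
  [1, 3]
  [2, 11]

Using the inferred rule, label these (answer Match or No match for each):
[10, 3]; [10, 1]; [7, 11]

Rule: first > second AND sum ≥ 9. This holds for each 'Match' example and fails for each 'No match' one.

Match, Match, No match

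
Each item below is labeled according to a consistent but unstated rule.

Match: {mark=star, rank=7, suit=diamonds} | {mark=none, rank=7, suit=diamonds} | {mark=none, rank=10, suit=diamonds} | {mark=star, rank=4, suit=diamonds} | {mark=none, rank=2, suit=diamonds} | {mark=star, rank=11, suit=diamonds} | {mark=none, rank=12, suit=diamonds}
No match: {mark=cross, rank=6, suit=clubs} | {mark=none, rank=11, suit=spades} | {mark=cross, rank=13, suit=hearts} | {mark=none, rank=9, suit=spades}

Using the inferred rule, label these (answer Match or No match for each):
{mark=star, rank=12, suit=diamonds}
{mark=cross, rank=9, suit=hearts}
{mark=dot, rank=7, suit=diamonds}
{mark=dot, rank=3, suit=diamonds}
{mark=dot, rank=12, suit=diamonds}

Every 'Match' example satisfies: suit is diamonds. None of the 'No match' examples do.
{mark=star, rank=12, suit=diamonds} — suit is diamonds, hence Match.
{mark=cross, rank=9, suit=hearts} — suit is hearts, hence No match.
{mark=dot, rank=7, suit=diamonds} — suit is diamonds, hence Match.
{mark=dot, rank=3, suit=diamonds} — suit is diamonds, hence Match.
{mark=dot, rank=12, suit=diamonds} — suit is diamonds, hence Match.

Match, No match, Match, Match, Match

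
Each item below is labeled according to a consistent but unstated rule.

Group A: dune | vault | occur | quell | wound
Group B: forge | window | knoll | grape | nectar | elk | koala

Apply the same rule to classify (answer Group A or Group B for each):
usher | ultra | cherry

One predicate separates the groups cleanly: contains 'u'.

Group A, Group A, Group B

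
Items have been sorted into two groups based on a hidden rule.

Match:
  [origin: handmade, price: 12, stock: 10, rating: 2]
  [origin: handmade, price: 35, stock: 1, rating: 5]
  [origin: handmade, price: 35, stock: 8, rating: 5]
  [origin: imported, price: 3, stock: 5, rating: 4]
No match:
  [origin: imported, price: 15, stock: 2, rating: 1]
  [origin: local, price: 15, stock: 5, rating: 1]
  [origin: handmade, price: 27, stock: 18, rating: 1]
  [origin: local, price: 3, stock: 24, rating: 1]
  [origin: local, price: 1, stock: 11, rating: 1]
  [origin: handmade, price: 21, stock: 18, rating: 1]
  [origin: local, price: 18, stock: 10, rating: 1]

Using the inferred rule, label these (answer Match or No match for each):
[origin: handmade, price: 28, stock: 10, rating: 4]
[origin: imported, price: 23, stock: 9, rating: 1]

Match, No match

A rule that fits every label: rating ≥ 2 — true of each 'Match' example, false of each 'No match' one.
[origin: handmade, price: 28, stock: 10, rating: 4] — rating = 4, hence Match. [origin: imported, price: 23, stock: 9, rating: 1] — rating = 1, hence No match.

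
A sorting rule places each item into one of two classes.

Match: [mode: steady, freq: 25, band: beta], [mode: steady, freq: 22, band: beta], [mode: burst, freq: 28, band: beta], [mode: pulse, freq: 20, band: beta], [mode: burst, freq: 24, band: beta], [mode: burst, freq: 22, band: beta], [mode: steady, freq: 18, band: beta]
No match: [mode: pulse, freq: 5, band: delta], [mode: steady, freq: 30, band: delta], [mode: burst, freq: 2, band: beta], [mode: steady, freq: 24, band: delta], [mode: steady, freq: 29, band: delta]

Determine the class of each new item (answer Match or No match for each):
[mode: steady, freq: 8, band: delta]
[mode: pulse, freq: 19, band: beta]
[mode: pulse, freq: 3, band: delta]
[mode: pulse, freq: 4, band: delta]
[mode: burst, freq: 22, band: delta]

No match, Match, No match, No match, No match

One predicate separates the groups cleanly: band is beta AND freq ≥ 5.
[mode: steady, freq: 8, band: delta] → band is delta, freq = 8 → No match.
[mode: pulse, freq: 19, band: beta] → band is beta, freq = 19 → Match.
[mode: pulse, freq: 3, band: delta] → band is delta, freq = 3 → No match.
[mode: pulse, freq: 4, band: delta] → band is delta, freq = 4 → No match.
[mode: burst, freq: 22, band: delta] → band is delta, freq = 22 → No match.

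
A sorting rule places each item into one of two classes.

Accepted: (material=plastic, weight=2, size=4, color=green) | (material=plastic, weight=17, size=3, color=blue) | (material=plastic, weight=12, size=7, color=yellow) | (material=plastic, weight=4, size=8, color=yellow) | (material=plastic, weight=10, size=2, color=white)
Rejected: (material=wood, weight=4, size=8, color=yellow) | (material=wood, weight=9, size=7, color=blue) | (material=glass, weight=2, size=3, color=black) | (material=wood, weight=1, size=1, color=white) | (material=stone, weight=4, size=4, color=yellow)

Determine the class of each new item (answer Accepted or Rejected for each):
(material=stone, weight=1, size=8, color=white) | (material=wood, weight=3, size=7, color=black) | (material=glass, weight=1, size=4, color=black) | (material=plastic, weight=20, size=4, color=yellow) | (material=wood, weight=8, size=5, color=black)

The classifier is using: material is plastic.
(material=stone, weight=1, size=8, color=white) — material is stone, hence Rejected.
(material=wood, weight=3, size=7, color=black) — material is wood, hence Rejected.
(material=glass, weight=1, size=4, color=black) — material is glass, hence Rejected.
(material=plastic, weight=20, size=4, color=yellow) — material is plastic, hence Accepted.
(material=wood, weight=8, size=5, color=black) — material is wood, hence Rejected.

Rejected, Rejected, Rejected, Accepted, Rejected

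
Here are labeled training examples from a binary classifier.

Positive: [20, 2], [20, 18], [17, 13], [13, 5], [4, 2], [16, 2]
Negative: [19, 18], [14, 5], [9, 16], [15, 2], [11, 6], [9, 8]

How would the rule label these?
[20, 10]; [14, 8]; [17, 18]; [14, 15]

Positive, Positive, Negative, Negative

Checking candidate rules against both groups, what survives is: sum is even.
[20, 10]: Positive (20+10 = 30).
[14, 8]: Positive (14+8 = 22).
[17, 18]: Negative (17+18 = 35).
[14, 15]: Negative (14+15 = 29).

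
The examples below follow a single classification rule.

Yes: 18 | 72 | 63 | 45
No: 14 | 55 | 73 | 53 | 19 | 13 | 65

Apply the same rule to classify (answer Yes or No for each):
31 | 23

'Yes' ⟺ multiple of 3.
31: 31 = 3·10 + 1, fails the rule → No. 23: 23 = 3·7 + 2, fails the rule → No.

No, No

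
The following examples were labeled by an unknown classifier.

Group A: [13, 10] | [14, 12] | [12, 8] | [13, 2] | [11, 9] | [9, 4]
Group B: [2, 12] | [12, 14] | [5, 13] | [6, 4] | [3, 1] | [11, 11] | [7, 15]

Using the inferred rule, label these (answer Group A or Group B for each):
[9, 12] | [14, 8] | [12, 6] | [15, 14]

Group B, Group A, Group A, Group A

The common property of the 'Group A' items is: first > second AND sum ≥ 13. No 'Group B' item has it.
[9, 12]: 9 < 12, 9+12 = 21, doesn't match → Group B.
[14, 8]: 14 > 8, 14+8 = 22, passes → Group A.
[12, 6]: 12 > 6, 12+6 = 18, passes → Group A.
[15, 14]: 15 > 14, 15+14 = 29, passes → Group A.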